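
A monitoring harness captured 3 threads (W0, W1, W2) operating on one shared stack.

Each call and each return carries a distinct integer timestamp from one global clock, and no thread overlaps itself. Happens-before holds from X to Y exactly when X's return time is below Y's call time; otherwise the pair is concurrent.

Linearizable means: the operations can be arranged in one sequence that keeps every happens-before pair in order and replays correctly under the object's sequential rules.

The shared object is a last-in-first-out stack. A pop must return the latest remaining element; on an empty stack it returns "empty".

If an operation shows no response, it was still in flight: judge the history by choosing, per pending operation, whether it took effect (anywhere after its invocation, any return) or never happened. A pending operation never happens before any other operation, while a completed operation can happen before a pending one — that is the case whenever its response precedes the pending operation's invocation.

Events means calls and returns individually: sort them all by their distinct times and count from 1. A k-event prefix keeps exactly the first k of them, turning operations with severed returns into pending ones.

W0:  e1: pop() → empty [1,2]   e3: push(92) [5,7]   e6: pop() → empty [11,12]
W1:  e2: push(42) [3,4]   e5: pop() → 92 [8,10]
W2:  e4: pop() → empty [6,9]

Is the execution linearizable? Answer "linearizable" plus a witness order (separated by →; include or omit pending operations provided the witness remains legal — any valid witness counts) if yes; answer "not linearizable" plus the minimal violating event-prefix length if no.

not linearizable — minimal violating prefix: 9 events

already the first 9 events (up to e4's response at time 9) admit no linearization; the first 8 still do
real-time-consistent orders of the 4 completed operations: 2 — all fail the stack replay
no escape via the 1 pending operation (e5): every completion choice fails
for example e1, e2, e3, e4 (pending dropped) fails at step 4: e4 pop() → empty is not legal there
for example e1, e2, e4, e3 (pending dropped) fails at step 3: e4 pop() → empty is not legal there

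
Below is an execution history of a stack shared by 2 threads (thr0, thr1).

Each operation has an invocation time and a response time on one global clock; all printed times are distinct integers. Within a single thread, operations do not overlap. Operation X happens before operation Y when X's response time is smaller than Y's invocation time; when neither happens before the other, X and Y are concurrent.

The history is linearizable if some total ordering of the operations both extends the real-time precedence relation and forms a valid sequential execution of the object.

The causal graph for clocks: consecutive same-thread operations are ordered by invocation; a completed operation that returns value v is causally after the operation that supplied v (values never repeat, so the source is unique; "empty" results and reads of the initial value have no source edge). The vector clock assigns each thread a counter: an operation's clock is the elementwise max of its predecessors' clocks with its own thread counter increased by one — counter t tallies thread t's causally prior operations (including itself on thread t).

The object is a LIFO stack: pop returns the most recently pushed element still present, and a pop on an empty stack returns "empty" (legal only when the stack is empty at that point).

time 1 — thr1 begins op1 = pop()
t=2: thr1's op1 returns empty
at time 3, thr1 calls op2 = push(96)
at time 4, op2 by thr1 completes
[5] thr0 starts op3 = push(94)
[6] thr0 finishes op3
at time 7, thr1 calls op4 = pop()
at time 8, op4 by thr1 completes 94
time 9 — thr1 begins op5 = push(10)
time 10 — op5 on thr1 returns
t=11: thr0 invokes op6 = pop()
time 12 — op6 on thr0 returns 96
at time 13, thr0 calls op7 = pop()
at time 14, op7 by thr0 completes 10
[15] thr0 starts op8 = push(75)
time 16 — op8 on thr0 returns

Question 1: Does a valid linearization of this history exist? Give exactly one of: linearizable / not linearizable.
not linearizable

the violation lands at event 12, op6's response at time 12: events 1..11 linearize, events 1..12 do not
exactly one order of the 6 completed ops respects real time; the stack replay fails
one such order, op1, op2, op3, op4, op5, op6, breaks at step 6 where op6 pop() → 96 is illegal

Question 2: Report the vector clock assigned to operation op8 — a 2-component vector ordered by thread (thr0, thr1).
(4, 4)

VC(op1, invoked at 1): no causal predecessors; +1 on thr1 → (0, 1)
VC(op3, invoked at 5): no causal predecessors; +1 on thr0 → (1, 0)
op2 (invocation 3): componentwise max over VC(op1)=(0, 1), +1 at thr1, giving (0, 2)
op4 (invocation 7): componentwise max over VC(op2)=(0, 2), VC(op3)=(1, 0), +1 at thr1, giving (1, 3)
op6 (invocation 11): componentwise max over VC(op2)=(0, 2), VC(op3)=(1, 0), +1 at thr0, giving (2, 2)
op5 (invocation 9): componentwise max over VC(op4)=(1, 3), +1 at thr1, giving (1, 4)
op7 (invocation 13): componentwise max over VC(op5)=(1, 4), VC(op6)=(2, 2), +1 at thr0, giving (3, 4)
op8 (invocation 15): componentwise max over VC(op7)=(3, 4), +1 at thr0, giving (4, 4)
target: VC(op8) = (4, 4)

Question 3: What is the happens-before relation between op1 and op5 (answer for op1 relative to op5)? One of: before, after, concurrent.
before

op1 spans [1,2], op5 spans [9,10]
resp(op1)=2 < inv(op5)=9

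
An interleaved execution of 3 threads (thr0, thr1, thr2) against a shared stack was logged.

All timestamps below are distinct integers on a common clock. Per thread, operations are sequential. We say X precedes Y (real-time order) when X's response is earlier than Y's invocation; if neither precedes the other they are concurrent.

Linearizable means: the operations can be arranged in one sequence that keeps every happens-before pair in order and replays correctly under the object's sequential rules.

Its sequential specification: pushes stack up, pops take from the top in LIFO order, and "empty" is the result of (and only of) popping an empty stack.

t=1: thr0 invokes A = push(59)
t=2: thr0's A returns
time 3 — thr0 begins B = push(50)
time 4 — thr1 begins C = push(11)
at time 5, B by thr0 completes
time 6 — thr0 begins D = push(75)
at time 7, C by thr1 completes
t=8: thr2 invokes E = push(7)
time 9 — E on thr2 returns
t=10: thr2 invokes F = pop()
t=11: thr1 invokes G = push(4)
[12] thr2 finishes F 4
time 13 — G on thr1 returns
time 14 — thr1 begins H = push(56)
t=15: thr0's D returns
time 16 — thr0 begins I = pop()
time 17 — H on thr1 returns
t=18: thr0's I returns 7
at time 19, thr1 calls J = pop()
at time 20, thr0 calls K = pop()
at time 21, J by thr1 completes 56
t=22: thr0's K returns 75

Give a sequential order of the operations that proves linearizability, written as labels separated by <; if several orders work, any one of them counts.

A < B < C < D < E < G < F < I < H < J < K

step 1: A push(59) — stack <59>
step 2: B push(50) — stack <59,50>
step 3: C push(11) — stack <59,50,11>
step 4: D push(75) — stack <59,50,11,75>
step 5: E push(7) — stack <59,50,11,75,7>
step 6: G push(4) — stack <59,50,11,75,7,4>
step 7: F pop() → 4 — stack <59,50,11,75,7>
step 8: I pop() → 7 — stack <59,50,11,75>
step 9: H push(56) — stack <59,50,11,75,56>
step 10: J pop() → 56 — stack <59,50,11,75>
step 11: K pop() → 75 — stack <59,50,11>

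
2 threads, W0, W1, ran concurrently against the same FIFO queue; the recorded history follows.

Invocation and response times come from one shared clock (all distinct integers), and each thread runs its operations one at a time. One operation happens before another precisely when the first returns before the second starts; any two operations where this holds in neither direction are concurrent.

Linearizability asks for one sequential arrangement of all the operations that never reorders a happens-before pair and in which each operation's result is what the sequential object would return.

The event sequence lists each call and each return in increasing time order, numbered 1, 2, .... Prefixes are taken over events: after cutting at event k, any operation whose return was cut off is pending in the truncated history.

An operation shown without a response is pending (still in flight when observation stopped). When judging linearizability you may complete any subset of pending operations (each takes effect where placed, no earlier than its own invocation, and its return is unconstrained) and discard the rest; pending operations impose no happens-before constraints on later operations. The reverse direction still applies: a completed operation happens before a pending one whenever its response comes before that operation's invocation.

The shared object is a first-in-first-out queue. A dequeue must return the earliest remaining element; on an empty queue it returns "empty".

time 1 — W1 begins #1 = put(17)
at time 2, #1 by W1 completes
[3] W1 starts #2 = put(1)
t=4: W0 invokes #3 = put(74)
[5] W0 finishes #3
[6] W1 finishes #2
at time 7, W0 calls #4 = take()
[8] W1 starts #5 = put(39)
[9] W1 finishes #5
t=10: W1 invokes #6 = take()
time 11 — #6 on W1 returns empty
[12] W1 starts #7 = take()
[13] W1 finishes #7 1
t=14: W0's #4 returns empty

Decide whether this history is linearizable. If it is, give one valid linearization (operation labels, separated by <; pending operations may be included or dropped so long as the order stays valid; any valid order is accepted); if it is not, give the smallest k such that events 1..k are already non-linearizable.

not linearizable — minimal violating prefix: 11 events

the violation lands at event 11, #6's response at time 11: events 1..10 linearize, events 1..11 do not
the 5 completed operations admit 2 real-time orders; each fails the FIFO queue replay
every completion of the 1 pending operation (#4) was checked; none linearizes
take #1, #2, #3, #5, #6 (pending dropped): step 5 already fails, because #6 take() → empty cannot occur there
take #1, #3, #2, #5, #6 (pending dropped): step 5 already fails, because #6 take() → empty cannot occur there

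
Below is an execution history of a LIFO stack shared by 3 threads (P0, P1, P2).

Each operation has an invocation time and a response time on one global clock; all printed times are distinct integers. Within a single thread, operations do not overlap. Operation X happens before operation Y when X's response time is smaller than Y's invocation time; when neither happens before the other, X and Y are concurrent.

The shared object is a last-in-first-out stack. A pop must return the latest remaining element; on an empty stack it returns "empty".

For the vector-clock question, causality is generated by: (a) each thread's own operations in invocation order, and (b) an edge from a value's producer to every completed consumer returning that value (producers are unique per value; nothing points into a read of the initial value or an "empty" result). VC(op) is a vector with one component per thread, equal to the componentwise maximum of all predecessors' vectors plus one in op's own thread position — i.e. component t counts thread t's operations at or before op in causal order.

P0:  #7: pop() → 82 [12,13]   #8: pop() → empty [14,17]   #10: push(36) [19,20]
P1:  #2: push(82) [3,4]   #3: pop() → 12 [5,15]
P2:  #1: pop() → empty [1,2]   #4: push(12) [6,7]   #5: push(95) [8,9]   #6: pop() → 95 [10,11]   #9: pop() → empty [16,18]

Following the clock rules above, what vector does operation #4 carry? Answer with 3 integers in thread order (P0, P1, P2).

no predecessors for #1 (invoked 1): P2 increments from zero → (0, 0, 1)
no predecessors for #2 (invoked 3): P1 increments from zero → (0, 1, 0)
from VC(#1)=(0, 0, 1), #4 (invoked 6) maxes components and bumps P2 → (0, 0, 2)
from VC(#2)=(0, 1, 0), #7 (invoked 12) maxes components and bumps P0 → (1, 1, 0)
from VC(#4)=(0, 0, 2), #5 (invoked 8) maxes components and bumps P2 → (0, 0, 3)
from VC(#7)=(1, 1, 0), #8 (invoked 14) maxes components and bumps P0 → (2, 1, 0)
from VC(#5)=(0, 0, 3), #6 (invoked 10) maxes components and bumps P2 → (0, 0, 4)
from VC(#2)=(0, 1, 0), VC(#4)=(0, 0, 2), #3 (invoked 5) maxes components and bumps P1 → (0, 2, 2)
from VC(#8)=(2, 1, 0), #10 (invoked 19) maxes components and bumps P0 → (3, 1, 0)
from VC(#6)=(0, 0, 4), #9 (invoked 16) maxes components and bumps P2 → (0, 0, 5)
target: VC(#4) = (0, 0, 2)

(0, 0, 2)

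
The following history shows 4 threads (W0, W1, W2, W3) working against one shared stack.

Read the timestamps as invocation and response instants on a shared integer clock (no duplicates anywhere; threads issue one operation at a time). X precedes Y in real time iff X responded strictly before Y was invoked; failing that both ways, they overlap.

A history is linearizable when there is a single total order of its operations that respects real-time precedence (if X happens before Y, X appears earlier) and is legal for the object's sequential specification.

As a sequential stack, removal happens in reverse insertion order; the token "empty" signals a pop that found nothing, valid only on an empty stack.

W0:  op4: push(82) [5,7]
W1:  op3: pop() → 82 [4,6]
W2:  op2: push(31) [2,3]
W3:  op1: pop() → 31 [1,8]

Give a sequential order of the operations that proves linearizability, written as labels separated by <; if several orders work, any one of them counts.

1. op2 push(31), leaving stack <31>
2. op1 pop() → 31, leaving stack <>
3. op4 push(82), leaving stack <82>
4. op3 pop() → 82, leaving stack <>

op2 < op1 < op4 < op3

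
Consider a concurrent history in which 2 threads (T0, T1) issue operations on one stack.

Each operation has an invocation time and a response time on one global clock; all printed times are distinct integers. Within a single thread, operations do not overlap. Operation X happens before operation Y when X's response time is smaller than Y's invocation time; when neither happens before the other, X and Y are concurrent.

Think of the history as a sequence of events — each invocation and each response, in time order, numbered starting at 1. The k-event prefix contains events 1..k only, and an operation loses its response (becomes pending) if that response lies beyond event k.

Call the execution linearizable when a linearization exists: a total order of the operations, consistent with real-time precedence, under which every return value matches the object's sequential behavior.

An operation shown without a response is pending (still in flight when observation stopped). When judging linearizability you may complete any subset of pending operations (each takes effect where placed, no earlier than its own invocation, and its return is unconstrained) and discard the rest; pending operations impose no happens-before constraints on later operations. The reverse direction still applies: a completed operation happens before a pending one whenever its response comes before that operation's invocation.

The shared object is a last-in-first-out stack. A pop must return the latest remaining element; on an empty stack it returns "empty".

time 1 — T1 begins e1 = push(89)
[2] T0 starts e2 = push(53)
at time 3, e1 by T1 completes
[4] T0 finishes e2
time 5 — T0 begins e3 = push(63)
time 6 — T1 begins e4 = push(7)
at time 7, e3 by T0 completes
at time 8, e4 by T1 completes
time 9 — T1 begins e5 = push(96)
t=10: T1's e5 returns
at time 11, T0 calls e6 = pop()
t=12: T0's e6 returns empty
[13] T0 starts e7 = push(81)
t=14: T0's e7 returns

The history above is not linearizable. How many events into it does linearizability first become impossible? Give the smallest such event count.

12

events 1..11 are linearizable; a witness order is e1, e2, e3, e4, e5:
after step 1 (e1 push(89)): stack <89>
after step 2 (e2 push(53)): stack <89,53>
after step 3 (e3 push(63)): stack <89,53,63>
after step 4 (e4 push(7)): stack <89,53,63,7>
after step 5 (e5 push(96)): stack <89,53,63,7,96>
with event 12 included (e6 responding at time 12), all real-time-consistent orders fail
take e1, e2, e3, e4, e5, e6: step 6 already fails, because e6 pop() → empty cannot occur there
take e1, e2, e4, e3, e5, e6: step 6 already fails, because e6 pop() → empty cannot occur there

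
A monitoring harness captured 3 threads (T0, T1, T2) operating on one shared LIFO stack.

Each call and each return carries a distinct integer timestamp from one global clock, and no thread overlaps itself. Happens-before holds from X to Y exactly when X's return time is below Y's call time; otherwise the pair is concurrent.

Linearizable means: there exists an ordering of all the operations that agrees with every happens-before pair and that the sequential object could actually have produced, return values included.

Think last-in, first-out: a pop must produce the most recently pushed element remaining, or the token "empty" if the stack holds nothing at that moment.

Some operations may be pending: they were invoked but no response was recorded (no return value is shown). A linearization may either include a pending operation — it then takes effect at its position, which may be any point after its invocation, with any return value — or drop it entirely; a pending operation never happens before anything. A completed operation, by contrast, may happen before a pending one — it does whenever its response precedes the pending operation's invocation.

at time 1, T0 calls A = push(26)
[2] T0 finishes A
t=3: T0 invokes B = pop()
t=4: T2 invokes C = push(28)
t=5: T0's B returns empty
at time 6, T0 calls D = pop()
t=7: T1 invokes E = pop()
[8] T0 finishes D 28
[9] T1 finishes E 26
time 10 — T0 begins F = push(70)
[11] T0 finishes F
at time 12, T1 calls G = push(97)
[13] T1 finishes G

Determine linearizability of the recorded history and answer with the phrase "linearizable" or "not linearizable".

cut after 4 events: linearizable; cut after 5 events (B responds, time 5): not linearizable
one real-time candidate order over the 2 completed operations — the LIFO stack replay rejects it
no escape via the 1 pending operation (C): every completion choice fails
sample order A, B (pending dropped) stalls at step 2 — B pop() → empty has no legal effect

not linearizable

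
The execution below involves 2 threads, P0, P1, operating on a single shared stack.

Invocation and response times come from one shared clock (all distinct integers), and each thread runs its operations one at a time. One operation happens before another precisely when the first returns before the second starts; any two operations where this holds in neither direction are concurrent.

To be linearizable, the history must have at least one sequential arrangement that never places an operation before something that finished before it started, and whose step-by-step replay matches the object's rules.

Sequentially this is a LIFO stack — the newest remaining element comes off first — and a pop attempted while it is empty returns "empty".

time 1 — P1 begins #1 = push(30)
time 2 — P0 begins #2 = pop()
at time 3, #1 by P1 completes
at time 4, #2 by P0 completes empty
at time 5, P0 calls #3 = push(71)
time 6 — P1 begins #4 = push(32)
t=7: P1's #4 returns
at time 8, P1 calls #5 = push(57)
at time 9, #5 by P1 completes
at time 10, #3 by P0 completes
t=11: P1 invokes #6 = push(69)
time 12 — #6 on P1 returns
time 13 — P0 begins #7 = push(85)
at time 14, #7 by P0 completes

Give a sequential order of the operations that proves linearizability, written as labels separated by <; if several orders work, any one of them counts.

1. #2 pop() → empty, leaving stack <>
2. #1 push(30), leaving stack <30>
3. #3 push(71), leaving stack <30,71>
4. #4 push(32), leaving stack <30,71,32>
5. #5 push(57), leaving stack <30,71,32,57>
6. #6 push(69), leaving stack <30,71,32,57,69>
7. #7 push(85), leaving stack <30,71,32,57,69,85>

#2 < #1 < #3 < #4 < #5 < #6 < #7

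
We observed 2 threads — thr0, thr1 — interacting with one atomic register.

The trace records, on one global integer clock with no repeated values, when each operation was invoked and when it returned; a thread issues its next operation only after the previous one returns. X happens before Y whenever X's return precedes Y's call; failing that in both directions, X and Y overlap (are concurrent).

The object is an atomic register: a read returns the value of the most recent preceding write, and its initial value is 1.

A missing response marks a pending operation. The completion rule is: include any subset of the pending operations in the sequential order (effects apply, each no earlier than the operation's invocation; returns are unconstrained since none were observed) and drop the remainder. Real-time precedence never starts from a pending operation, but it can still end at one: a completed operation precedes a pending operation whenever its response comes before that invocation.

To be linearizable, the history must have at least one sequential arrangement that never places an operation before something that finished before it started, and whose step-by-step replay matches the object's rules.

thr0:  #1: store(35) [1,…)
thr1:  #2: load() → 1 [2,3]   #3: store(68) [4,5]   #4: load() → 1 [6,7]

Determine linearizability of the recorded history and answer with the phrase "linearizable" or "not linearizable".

events 1..6 are fine; event 7 — the response of #4 at time 7 — makes the prefix non-linearizable
the completed operations (3 total) allow one real-time order; the atomic register replay rejects it
no completion choice of the 1 pending operation (#1) rescues it — every subset was tried
for example #2, #3, #4 (pending dropped) fails at step 3: #4 load() → 1 is not legal there

not linearizable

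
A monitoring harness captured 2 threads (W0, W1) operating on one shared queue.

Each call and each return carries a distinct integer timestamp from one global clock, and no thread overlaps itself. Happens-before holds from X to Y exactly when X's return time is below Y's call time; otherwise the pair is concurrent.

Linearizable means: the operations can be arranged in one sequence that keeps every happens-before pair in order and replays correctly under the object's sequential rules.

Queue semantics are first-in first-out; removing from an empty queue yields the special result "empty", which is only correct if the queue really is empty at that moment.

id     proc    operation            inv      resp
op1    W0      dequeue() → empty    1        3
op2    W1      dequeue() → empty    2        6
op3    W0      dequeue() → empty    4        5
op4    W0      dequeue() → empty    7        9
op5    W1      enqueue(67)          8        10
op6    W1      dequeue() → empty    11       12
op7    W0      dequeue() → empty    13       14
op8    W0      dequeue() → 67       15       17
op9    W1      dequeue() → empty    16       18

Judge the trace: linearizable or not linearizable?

already the first 12 events (up to op6's response at time 12) admit no linearization; the first 11 still do
all 6 real-time-respecting orders fail — 6 completed queue operations, no legal replay
sample order op1, op2, op3, op4, op5, op6 stalls at step 6 — op6 dequeue() → empty has no legal effect
sample order op1, op2, op3, op5, op4, op6 stalls at step 5 — op4 dequeue() → empty has no legal effect

not linearizable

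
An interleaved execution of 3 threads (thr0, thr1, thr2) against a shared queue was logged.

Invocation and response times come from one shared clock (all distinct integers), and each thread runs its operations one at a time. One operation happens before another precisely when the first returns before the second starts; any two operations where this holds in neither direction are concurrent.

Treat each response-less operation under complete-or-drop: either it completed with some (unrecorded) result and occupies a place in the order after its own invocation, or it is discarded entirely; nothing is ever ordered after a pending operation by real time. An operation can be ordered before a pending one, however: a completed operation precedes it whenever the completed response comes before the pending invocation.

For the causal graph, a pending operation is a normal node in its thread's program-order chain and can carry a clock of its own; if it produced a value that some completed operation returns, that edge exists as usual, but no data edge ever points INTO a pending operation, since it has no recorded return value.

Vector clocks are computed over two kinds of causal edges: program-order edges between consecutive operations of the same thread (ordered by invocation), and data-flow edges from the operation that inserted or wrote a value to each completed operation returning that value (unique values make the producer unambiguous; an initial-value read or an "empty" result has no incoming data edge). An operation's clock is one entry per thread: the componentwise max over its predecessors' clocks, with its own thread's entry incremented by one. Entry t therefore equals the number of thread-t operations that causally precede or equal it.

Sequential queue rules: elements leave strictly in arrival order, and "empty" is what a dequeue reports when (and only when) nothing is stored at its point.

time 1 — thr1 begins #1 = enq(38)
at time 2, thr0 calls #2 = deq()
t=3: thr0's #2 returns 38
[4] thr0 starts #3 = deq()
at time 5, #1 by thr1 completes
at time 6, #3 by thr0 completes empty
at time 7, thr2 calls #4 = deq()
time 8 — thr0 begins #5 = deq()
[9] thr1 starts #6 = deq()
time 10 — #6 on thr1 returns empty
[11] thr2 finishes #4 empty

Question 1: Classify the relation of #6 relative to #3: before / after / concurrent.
Answer: after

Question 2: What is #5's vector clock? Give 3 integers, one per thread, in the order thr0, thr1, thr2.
Answer: (3, 1, 0)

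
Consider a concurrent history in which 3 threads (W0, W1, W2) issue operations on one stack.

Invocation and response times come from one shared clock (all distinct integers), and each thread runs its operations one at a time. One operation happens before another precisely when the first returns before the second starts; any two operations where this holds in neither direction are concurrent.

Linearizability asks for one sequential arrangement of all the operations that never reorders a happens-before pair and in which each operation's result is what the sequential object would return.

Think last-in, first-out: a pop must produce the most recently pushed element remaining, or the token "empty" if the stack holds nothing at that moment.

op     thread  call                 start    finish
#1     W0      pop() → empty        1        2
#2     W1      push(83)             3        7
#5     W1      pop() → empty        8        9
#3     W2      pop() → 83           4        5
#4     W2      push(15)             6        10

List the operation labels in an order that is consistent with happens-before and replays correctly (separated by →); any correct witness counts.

#1 → #2 → #3 → #5 → #4

step 1: #1 pop() → empty — stack <>
step 2: #2 push(83) — stack <83>
step 3: #3 pop() → 83 — stack <>
step 4: #5 pop() → empty — stack <>
step 5: #4 push(15) — stack <15>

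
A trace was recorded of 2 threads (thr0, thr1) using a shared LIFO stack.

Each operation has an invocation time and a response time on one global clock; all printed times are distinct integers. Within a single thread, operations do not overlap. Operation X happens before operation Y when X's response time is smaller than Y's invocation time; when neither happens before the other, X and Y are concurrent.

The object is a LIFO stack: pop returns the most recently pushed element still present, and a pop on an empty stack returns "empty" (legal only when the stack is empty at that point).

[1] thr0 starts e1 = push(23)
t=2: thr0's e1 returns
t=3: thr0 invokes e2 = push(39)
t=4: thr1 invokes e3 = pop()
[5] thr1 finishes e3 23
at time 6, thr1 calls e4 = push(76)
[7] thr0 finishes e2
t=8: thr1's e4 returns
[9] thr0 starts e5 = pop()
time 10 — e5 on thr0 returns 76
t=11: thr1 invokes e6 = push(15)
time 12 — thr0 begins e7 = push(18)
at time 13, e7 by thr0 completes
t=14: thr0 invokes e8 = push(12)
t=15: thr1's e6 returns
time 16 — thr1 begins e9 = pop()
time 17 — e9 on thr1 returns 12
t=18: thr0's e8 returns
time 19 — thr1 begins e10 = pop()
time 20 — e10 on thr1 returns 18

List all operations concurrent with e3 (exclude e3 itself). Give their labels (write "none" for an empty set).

e2

concurrent with e3 ([4,5]): every op whose interval crosses 4..5
e1 [1,2]: before
e2 [3,7]: concurrent
e4 [6,8]: after
e5 [9,10]: after
e6 [11,15]: after
e7 [12,13]: after
e8 [14,18]: after
e9 [16,17]: after
e10 [19,20]: after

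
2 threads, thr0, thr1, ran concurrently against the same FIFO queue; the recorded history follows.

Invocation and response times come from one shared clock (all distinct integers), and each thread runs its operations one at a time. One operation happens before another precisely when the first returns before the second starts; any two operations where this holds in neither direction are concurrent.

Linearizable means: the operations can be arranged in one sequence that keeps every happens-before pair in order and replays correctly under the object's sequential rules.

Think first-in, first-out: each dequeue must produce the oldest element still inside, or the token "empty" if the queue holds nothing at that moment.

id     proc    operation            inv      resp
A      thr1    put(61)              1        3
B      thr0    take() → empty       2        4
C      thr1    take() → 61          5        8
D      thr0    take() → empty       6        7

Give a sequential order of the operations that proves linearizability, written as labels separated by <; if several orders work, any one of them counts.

after step 1 (B take() → empty): queue <>
after step 2 (A put(61)): queue <61>
after step 3 (C take() → 61): queue <>
after step 4 (D take() → empty): queue <>

B < A < C < D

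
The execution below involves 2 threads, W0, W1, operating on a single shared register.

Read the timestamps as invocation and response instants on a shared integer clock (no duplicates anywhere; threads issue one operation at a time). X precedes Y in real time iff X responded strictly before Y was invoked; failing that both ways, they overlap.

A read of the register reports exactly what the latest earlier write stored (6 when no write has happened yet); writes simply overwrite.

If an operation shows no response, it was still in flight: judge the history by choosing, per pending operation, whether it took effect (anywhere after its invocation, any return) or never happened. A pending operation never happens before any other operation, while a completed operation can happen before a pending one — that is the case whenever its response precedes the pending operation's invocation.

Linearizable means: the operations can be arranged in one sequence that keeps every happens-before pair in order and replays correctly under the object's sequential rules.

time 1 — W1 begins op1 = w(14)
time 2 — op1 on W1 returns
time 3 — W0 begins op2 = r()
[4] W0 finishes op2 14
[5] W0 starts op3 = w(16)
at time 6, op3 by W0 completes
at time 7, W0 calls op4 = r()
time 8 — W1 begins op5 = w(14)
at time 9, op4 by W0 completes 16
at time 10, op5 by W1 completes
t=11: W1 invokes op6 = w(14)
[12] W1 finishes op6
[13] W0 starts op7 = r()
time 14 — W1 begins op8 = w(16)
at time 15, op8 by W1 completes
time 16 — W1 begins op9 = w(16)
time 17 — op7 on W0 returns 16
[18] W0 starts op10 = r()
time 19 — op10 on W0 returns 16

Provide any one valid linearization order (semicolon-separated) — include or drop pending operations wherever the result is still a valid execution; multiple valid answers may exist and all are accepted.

step 1: op1 w(14) — value 14
step 2: op2 r() → 14 — value 14
step 3: op3 w(16) — value 16
step 4: op4 r() → 16 — value 16
step 5: op5 w(14) — value 14
step 6: op6 w(14) — value 14
step 7: op8 w(16) — value 16
step 8: op7 r() → 16 — value 16
step 9: op9 w(16) (pending, included) — value 16
step 10: op10 r() → 16 — value 16

op1; op2; op3; op4; op5; op6; op8; op7; op9; op10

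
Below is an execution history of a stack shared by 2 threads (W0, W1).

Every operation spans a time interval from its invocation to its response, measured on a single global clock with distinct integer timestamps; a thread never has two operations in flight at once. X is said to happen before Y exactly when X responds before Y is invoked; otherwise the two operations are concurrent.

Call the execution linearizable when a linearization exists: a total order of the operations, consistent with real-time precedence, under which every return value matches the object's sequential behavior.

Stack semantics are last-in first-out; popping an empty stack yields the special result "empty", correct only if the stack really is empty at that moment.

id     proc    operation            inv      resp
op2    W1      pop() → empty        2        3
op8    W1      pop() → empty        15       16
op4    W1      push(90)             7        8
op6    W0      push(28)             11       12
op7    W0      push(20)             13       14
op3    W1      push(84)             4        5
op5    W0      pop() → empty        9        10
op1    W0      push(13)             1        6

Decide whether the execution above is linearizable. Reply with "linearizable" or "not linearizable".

not linearizable

through event 9 a valid linearization exists; event 10 (op5 responding at time 10) ends that
checked exhaustively: 3 real-time-consistent orders of 5 completed operations, zero legal stack replays
sample order op1, op2, op3, op4, op5 stalls at step 2 — op2 pop() → empty has no legal effect
sample order op2, op1, op3, op4, op5 stalls at step 5 — op5 pop() → empty has no legal effect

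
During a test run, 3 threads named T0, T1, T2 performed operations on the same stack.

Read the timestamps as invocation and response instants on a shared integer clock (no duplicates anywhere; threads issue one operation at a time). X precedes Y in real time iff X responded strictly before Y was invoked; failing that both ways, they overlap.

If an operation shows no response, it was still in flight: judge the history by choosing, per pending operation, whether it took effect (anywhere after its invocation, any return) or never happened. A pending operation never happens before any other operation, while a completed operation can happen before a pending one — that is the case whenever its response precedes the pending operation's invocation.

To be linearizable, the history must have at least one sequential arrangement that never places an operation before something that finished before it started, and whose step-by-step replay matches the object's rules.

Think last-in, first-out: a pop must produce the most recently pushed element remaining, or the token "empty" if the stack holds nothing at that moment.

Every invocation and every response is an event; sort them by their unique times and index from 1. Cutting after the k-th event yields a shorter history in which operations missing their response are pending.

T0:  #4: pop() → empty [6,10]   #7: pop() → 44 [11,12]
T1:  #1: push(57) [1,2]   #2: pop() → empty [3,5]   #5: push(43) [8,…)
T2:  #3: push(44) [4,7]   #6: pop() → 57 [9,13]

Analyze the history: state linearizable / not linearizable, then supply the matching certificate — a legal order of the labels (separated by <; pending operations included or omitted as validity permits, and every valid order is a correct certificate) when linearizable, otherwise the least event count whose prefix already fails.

already the first 5 events (up to #2's response at time 5) admit no linearization; the first 4 still do
one real-time candidate order over the 2 completed operations — the stack replay rejects it
including or dropping the 1 pending operation (#3) in any combination fails
one such order, #1, #2 (pending dropped), breaks at step 2 where #2 pop() → empty is illegal

not linearizable — minimal violating prefix: 5 events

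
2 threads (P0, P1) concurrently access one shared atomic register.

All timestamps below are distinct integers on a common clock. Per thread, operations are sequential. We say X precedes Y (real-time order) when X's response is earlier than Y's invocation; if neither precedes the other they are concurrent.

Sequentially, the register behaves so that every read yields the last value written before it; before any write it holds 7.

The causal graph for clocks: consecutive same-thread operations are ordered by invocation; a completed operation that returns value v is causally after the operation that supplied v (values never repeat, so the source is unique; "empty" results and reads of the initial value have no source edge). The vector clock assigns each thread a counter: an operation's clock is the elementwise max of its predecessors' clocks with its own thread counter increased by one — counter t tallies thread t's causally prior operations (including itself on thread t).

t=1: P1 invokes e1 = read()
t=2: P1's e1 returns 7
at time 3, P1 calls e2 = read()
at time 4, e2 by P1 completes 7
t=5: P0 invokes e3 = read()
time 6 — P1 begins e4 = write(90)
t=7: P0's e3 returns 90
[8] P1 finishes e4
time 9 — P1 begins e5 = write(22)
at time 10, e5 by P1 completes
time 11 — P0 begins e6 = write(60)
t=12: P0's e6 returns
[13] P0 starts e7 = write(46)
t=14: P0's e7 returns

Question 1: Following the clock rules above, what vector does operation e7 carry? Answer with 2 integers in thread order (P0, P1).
root op e1, invoked 1: fresh clock plus P1's own tick → (0, 1)
e2 (invocation 3): componentwise max over VC(e1)=(0, 1), +1 at P1, giving (0, 2)
e4 (invocation 6): componentwise max over VC(e2)=(0, 2), +1 at P1, giving (0, 3)
e5 (invocation 9): componentwise max over VC(e4)=(0, 3), +1 at P1, giving (0, 4)
e3 (invocation 5): componentwise max over VC(e4)=(0, 3), +1 at P0, giving (1, 3)
e6 (invocation 11): componentwise max over VC(e3)=(1, 3), +1 at P0, giving (2, 3)
e7 (invocation 13): componentwise max over VC(e6)=(2, 3), +1 at P0, giving (3, 3)
target: VC(e7) = (3, 3)

(3, 3)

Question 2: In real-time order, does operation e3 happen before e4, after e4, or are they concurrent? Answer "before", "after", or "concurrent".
e3 spans [5,7], e4 spans [6,8]
the intervals overlap in both directions

concurrent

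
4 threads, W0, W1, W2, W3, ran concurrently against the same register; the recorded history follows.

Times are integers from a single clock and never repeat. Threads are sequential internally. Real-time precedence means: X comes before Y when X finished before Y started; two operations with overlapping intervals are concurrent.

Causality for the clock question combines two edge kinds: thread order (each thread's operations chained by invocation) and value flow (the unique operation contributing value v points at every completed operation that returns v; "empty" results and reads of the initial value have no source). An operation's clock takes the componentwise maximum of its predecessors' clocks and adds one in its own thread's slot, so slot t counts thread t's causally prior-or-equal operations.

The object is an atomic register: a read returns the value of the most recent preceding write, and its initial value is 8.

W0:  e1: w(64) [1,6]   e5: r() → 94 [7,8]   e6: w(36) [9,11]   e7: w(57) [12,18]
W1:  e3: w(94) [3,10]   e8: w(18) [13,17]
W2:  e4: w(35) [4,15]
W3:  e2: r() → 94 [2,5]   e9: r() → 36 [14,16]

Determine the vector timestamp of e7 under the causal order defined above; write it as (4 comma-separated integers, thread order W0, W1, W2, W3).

(4, 1, 0, 0)

invoked at 4, e4 has no predecessors; its own W2 bump gives (0, 0, 1, 0)
invoked at 3, e3 has no predecessors; its own W1 bump gives (0, 1, 0, 0)
invoked at 1, e1 has no predecessors; its own W0 bump gives (1, 0, 0, 0)
VC(e2, invoked at 2): max of VC(e3)=(0, 1, 0, 0), then +1 on thread W3 → (0, 1, 0, 1)
VC(e8, invoked at 13): max of VC(e3)=(0, 1, 0, 0), then +1 on thread W1 → (0, 2, 0, 0)
VC(e5, invoked at 7): max of VC(e1)=(1, 0, 0, 0), VC(e3)=(0, 1, 0, 0), then +1 on thread W0 → (2, 1, 0, 0)
VC(e6, invoked at 9): max of VC(e5)=(2, 1, 0, 0), then +1 on thread W0 → (3, 1, 0, 0)
VC(e7, invoked at 12): max of VC(e6)=(3, 1, 0, 0), then +1 on thread W0 → (4, 1, 0, 0)
VC(e9, invoked at 14): max of VC(e2)=(0, 1, 0, 1), VC(e6)=(3, 1, 0, 0), then +1 on thread W3 → (3, 1, 0, 2)
target: VC(e7) = (4, 1, 0, 0)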